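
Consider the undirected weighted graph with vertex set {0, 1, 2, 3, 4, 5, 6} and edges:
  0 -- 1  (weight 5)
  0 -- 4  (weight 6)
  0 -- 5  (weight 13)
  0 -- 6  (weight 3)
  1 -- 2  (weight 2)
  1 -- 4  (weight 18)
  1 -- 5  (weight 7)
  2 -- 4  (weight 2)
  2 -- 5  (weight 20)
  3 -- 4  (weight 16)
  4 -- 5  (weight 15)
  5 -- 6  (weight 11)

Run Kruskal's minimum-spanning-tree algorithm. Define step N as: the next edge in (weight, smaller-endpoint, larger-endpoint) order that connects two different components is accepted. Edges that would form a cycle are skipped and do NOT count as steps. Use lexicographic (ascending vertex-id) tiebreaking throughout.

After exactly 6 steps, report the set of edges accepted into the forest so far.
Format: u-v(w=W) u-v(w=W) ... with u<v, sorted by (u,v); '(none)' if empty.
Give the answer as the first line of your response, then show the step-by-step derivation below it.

0-1(w=5) 0-6(w=3) 1-2(w=2) 1-5(w=7) 2-4(w=2) 3-4(w=16)

step 1: add edge 1-2 (w=2); MST = {1-2(w=2)}
step 2: add edge 2-4 (w=2); MST = {1-2(w=2) 2-4(w=2)}
step 3: add edge 0-6 (w=3); MST = {0-6(w=3) 1-2(w=2) 2-4(w=2)}
step 4: add edge 0-1 (w=5); MST = {0-1(w=5) 0-6(w=3) 1-2(w=2) 2-4(w=2)}
step 5: add edge 1-5 (w=7); MST = {0-1(w=5) 0-6(w=3) 1-2(w=2) 1-5(w=7) 2-4(w=2)}
step 6: add edge 3-4 (w=16); MST = {0-1(w=5) 0-6(w=3) 1-2(w=2) 1-5(w=7) 2-4(w=2) 3-4(w=16)}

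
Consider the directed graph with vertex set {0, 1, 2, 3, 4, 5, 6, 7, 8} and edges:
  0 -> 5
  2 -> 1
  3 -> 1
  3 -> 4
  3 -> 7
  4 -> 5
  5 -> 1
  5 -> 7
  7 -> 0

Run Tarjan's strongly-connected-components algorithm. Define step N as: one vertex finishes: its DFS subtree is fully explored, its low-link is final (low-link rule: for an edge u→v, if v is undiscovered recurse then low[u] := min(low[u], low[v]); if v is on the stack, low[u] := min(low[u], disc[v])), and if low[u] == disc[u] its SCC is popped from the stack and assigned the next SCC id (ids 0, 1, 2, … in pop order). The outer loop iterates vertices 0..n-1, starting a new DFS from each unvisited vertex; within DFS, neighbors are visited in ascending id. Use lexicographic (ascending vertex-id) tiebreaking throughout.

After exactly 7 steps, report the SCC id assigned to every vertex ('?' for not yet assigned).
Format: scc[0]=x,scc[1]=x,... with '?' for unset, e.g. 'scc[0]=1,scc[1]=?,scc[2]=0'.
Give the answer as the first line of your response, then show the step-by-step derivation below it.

scc[0]=1,scc[1]=0,scc[2]=2,scc[3]=4,scc[4]=3,scc[5]=1,scc[6]=?,scc[7]=1,scc[8]=?

step 1: low=(low[0]=0,low[1]=2,low[2]=?,low[3]=?,low[4]=?,low[5]=1,low[6]=?,low[7]=?,low[8]=?); scc=(scc[0]=?,scc[1]=0,scc[2]=?,scc[3]=?,scc[4]=?,scc[5]=?,scc[6]=?,scc[7]=?,scc[8]=?)
step 2: low=(low[0]=0,low[1]=2,low[2]=?,low[3]=?,low[4]=?,low[5]=1,low[6]=?,low[7]=0,low[8]=?); scc=(scc[0]=?,scc[1]=0,scc[2]=?,scc[3]=?,scc[4]=?,scc[5]=?,scc[6]=?,scc[7]=?,scc[8]=?)
step 3: low=(low[0]=0,low[1]=2,low[2]=?,low[3]=?,low[4]=?,low[5]=0,low[6]=?,low[7]=0,low[8]=?); scc=(scc[0]=?,scc[1]=0,scc[2]=?,scc[3]=?,scc[4]=?,scc[5]=?,scc[6]=?,scc[7]=?,scc[8]=?)
step 4: low=(low[0]=0,low[1]=2,low[2]=?,low[3]=?,low[4]=?,low[5]=0,low[6]=?,low[7]=0,low[8]=?); scc=(scc[0]=1,scc[1]=0,scc[2]=?,scc[3]=?,scc[4]=?,scc[5]=1,scc[6]=?,scc[7]=1,scc[8]=?)
step 5: low=(low[0]=0,low[1]=2,low[2]=4,low[3]=?,low[4]=?,low[5]=0,low[6]=?,low[7]=0,low[8]=?); scc=(scc[0]=1,scc[1]=0,scc[2]=2,scc[3]=?,scc[4]=?,scc[5]=1,scc[6]=?,scc[7]=1,scc[8]=?)
step 6: low=(low[0]=0,low[1]=2,low[2]=4,low[3]=5,low[4]=6,low[5]=0,low[6]=?,low[7]=0,low[8]=?); scc=(scc[0]=1,scc[1]=0,scc[2]=2,scc[3]=?,scc[4]=3,scc[5]=1,scc[6]=?,scc[7]=1,scc[8]=?)
step 7: low=(low[0]=0,low[1]=2,low[2]=4,low[3]=5,low[4]=6,low[5]=0,low[6]=?,low[7]=0,low[8]=?); scc=(scc[0]=1,scc[1]=0,scc[2]=2,scc[3]=4,scc[4]=3,scc[5]=1,scc[6]=?,scc[7]=1,scc[8]=?)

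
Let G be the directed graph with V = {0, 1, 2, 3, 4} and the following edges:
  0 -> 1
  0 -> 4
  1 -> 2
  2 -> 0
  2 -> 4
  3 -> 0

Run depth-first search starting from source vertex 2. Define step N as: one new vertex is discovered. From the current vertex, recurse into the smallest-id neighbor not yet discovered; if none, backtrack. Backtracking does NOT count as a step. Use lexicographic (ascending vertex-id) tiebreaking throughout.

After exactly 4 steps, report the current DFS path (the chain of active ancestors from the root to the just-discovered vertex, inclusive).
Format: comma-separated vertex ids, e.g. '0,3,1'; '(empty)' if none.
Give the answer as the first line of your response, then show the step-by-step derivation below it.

2,0,4

step 1: discover 2; path=2; order=2
step 2: discover 0; path=2>0; order=2,0
step 3: discover 1; path=2>0>1; order=2,0,1
step 4: discover 4; path=2>0>4; order=2,0,1,4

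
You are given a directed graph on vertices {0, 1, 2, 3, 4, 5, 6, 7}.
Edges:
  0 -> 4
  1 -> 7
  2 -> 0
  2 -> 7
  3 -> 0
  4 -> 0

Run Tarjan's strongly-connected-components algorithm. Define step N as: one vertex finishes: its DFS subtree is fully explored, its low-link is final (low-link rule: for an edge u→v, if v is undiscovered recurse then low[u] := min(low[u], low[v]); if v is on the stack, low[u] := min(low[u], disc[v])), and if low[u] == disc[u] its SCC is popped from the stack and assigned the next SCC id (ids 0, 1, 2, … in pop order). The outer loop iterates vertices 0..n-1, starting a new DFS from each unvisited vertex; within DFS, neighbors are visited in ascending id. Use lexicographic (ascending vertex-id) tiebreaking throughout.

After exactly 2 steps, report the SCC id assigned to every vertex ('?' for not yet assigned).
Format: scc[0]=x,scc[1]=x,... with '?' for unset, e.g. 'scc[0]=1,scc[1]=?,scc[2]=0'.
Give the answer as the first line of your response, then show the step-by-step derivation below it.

scc[0]=0,scc[1]=?,scc[2]=?,scc[3]=?,scc[4]=0,scc[5]=?,scc[6]=?,scc[7]=?

step 1: low=(low[0]=0,low[1]=?,low[2]=?,low[3]=?,low[4]=0,low[5]=?,low[6]=?,low[7]=?); scc=(scc[0]=?,scc[1]=?,scc[2]=?,scc[3]=?,scc[4]=?,scc[5]=?,scc[6]=?,scc[7]=?)
step 2: low=(low[0]=0,low[1]=?,low[2]=?,low[3]=?,low[4]=0,low[5]=?,low[6]=?,low[7]=?); scc=(scc[0]=0,scc[1]=?,scc[2]=?,scc[3]=?,scc[4]=0,scc[5]=?,scc[6]=?,scc[7]=?)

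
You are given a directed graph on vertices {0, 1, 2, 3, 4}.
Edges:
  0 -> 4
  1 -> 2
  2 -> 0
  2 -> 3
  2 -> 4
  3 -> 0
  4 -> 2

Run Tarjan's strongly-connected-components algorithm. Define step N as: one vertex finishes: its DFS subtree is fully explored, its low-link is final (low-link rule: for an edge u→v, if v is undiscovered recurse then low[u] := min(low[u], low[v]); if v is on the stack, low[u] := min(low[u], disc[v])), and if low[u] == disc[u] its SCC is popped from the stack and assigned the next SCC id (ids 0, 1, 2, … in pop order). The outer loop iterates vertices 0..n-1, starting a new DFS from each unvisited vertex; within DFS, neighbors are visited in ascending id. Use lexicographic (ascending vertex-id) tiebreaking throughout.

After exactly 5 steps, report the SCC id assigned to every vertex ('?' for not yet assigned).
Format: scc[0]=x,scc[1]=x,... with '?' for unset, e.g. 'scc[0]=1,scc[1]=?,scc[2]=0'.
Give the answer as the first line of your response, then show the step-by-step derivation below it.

scc[0]=0,scc[1]=1,scc[2]=0,scc[3]=0,scc[4]=0

step 1: low=(low[0]=0,low[1]=?,low[2]=0,low[3]=0,low[4]=1); scc=(scc[0]=?,scc[1]=?,scc[2]=?,scc[3]=?,scc[4]=?)
step 2: low=(low[0]=0,low[1]=?,low[2]=0,low[3]=0,low[4]=1); scc=(scc[0]=?,scc[1]=?,scc[2]=?,scc[3]=?,scc[4]=?)
step 3: low=(low[0]=0,low[1]=?,low[2]=0,low[3]=0,low[4]=0); scc=(scc[0]=?,scc[1]=?,scc[2]=?,scc[3]=?,scc[4]=?)
step 4: low=(low[0]=0,low[1]=?,low[2]=0,low[3]=0,low[4]=0); scc=(scc[0]=0,scc[1]=?,scc[2]=0,scc[3]=0,scc[4]=0)
step 5: low=(low[0]=0,low[1]=4,low[2]=0,low[3]=0,low[4]=0); scc=(scc[0]=0,scc[1]=1,scc[2]=0,scc[3]=0,scc[4]=0)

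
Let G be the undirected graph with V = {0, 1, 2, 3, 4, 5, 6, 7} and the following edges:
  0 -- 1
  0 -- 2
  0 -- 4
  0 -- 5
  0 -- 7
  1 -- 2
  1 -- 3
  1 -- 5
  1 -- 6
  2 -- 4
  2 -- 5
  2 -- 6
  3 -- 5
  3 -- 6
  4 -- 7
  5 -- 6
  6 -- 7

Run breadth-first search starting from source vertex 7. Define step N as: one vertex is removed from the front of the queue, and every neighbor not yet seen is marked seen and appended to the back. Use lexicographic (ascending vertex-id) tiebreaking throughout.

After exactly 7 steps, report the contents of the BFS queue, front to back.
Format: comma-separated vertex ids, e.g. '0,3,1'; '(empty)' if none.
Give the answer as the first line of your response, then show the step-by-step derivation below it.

3

step 1: dequeue 7; queue=[0,4,6]; order=7
step 2: dequeue 0; queue=[4,6,1,2,5]; order=7,0
step 3: dequeue 4; queue=[6,1,2,5]; order=7,0,4
step 4: dequeue 6; queue=[1,2,5,3]; order=7,0,4,6
step 5: dequeue 1; queue=[2,5,3]; order=7,0,4,6,1
step 6: dequeue 2; queue=[5,3]; order=7,0,4,6,1,2
step 7: dequeue 5; queue=[3]; order=7,0,4,6,1,2,5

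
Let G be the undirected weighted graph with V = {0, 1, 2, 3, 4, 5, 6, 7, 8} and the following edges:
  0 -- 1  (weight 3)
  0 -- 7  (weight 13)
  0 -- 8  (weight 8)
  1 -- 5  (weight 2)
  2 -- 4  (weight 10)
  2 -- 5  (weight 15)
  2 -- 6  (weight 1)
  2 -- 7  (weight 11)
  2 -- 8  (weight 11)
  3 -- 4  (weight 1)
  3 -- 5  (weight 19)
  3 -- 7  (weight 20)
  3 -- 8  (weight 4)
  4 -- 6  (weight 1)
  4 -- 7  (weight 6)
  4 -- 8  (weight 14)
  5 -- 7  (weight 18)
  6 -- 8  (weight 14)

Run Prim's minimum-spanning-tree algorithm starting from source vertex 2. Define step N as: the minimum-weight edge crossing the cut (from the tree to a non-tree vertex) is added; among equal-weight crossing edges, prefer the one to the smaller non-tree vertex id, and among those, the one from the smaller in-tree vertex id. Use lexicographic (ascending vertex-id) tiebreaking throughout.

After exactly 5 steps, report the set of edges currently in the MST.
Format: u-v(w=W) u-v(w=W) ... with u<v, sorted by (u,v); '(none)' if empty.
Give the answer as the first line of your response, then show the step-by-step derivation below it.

2-6(w=1) 3-4(w=1) 3-8(w=4) 4-6(w=1) 4-7(w=6)

step 1: add edge 2-6 (w=1); MST = {2-6(w=1)}
step 2: add edge 4-6 (w=1); MST = {2-6(w=1) 4-6(w=1)}
step 3: add edge 3-4 (w=1); MST = {2-6(w=1) 3-4(w=1) 4-6(w=1)}
step 4: add edge 3-8 (w=4); MST = {2-6(w=1) 3-4(w=1) 3-8(w=4) 4-6(w=1)}
step 5: add edge 4-7 (w=6); MST = {2-6(w=1) 3-4(w=1) 3-8(w=4) 4-6(w=1) 4-7(w=6)}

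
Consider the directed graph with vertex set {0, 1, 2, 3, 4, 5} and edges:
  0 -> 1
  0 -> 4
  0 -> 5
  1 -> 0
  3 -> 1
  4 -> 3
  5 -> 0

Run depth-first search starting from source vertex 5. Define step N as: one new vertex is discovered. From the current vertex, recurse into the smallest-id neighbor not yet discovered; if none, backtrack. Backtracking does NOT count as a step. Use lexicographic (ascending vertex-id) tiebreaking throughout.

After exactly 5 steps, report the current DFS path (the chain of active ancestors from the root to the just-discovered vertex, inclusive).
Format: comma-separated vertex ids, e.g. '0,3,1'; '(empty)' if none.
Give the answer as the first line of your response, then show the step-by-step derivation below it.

5,0,4,3

step 1: discover 5; path=5; order=5
step 2: discover 0; path=5>0; order=5,0
step 3: discover 1; path=5>0>1; order=5,0,1
step 4: discover 4; path=5>0>4; order=5,0,1,4
step 5: discover 3; path=5>0>4>3; order=5,0,1,4,3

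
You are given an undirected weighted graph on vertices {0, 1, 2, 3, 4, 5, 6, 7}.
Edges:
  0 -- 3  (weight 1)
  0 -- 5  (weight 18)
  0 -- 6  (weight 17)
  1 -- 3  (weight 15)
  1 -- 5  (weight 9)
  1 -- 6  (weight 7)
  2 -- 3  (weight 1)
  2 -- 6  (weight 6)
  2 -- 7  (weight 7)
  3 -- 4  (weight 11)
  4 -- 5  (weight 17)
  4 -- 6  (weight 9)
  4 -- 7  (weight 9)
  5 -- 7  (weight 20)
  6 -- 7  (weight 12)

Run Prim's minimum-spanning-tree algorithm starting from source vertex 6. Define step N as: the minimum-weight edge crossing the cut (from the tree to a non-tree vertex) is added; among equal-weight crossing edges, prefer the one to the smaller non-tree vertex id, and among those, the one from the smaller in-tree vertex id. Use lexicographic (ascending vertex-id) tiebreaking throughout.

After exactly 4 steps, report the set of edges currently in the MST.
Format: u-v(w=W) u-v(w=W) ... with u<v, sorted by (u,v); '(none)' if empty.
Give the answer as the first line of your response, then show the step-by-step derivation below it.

0-3(w=1) 1-6(w=7) 2-3(w=1) 2-6(w=6)

step 1: add edge 2-6 (w=6); MST = {2-6(w=6)}
step 2: add edge 2-3 (w=1); MST = {2-3(w=1) 2-6(w=6)}
step 3: add edge 0-3 (w=1); MST = {0-3(w=1) 2-3(w=1) 2-6(w=6)}
step 4: add edge 1-6 (w=7); MST = {0-3(w=1) 1-6(w=7) 2-3(w=1) 2-6(w=6)}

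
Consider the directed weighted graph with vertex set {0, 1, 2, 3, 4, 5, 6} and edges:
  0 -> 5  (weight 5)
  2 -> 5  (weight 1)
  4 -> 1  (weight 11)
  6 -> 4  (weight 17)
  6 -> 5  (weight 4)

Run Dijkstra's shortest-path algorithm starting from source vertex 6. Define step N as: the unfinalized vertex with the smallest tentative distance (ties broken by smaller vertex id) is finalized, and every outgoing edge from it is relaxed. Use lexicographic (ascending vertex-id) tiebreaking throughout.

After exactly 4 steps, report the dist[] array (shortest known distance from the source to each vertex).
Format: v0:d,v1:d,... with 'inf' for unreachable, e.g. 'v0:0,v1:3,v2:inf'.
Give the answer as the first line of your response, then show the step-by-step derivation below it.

v0:inf,v1:28,v2:inf,v3:inf,v4:17,v5:4,v6:0

step 1: dist = v0:inf,v1:inf,v2:inf,v3:inf,v4:17,v5:4,v6:0
step 2: dist = v0:inf,v1:inf,v2:inf,v3:inf,v4:17,v5:4,v6:0
step 3: dist = v0:inf,v1:28,v2:inf,v3:inf,v4:17,v5:4,v6:0
step 4: dist = v0:inf,v1:28,v2:inf,v3:inf,v4:17,v5:4,v6:0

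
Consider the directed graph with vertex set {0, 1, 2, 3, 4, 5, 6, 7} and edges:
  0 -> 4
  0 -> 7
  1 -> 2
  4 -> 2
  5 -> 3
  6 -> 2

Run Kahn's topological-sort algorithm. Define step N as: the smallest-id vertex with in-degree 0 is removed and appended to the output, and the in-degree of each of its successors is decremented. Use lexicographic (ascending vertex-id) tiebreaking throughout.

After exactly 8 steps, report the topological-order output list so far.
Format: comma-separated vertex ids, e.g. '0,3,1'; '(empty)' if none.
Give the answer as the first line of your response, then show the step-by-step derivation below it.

0,1,4,5,3,6,2,7

step 1: output 0; order=[0]; indeg=(0,0,3,1,0,0,0,0)
step 2: output 1; order=[0,1]; indeg=(0,0,2,1,0,0,0,0)
step 3: output 4; order=[0,1,4]; indeg=(0,0,1,1,0,0,0,0)
step 4: output 5; order=[0,1,4,5]; indeg=(0,0,1,0,0,0,0,0)
step 5: output 3; order=[0,1,4,5,3]; indeg=(0,0,1,0,0,0,0,0)
step 6: output 6; order=[0,1,4,5,3,6]; indeg=(0,0,0,0,0,0,0,0)
step 7: output 2; order=[0,1,4,5,3,6,2]; indeg=(0,0,0,0,0,0,0,0)
step 8: output 7; order=[0,1,4,5,3,6,2,7]; indeg=(0,0,0,0,0,0,0,0)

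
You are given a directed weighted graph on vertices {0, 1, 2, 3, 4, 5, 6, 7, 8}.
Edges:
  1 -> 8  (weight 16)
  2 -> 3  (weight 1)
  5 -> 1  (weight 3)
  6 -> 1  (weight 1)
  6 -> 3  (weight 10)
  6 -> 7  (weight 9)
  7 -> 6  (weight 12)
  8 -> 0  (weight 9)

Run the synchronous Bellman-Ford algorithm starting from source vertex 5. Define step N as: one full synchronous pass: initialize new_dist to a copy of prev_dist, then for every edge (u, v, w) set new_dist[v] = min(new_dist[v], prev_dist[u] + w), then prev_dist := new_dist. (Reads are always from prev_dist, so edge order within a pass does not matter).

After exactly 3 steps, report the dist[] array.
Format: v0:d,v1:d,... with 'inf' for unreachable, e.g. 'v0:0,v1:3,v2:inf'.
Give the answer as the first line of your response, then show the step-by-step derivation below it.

v0:28,v1:3,v2:inf,v3:inf,v4:inf,v5:0,v6:inf,v7:inf,v8:19

step 1: dist = v0:inf,v1:3,v2:inf,v3:inf,v4:inf,v5:0,v6:inf,v7:inf,v8:inf
step 2: dist = v0:inf,v1:3,v2:inf,v3:inf,v4:inf,v5:0,v6:inf,v7:inf,v8:19
step 3: dist = v0:28,v1:3,v2:inf,v3:inf,v4:inf,v5:0,v6:inf,v7:inf,v8:19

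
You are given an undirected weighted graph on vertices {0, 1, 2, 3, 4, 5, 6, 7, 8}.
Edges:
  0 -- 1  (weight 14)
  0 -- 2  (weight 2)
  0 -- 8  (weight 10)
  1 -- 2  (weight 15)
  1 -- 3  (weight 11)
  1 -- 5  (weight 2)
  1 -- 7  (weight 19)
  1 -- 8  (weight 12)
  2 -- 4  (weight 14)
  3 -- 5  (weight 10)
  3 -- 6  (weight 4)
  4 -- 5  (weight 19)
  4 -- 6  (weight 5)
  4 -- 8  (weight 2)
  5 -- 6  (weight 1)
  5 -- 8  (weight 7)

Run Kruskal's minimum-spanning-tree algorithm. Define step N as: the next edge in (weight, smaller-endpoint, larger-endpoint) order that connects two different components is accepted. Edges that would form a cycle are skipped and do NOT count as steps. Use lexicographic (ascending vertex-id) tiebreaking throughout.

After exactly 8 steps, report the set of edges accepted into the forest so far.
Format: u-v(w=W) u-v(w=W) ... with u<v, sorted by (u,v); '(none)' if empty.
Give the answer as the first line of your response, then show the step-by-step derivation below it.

0-2(w=2) 0-8(w=10) 1-5(w=2) 1-7(w=19) 3-6(w=4) 4-6(w=5) 4-8(w=2) 5-6(w=1)

step 1: add edge 5-6 (w=1); MST = {5-6(w=1)}
step 2: add edge 0-2 (w=2); MST = {0-2(w=2) 5-6(w=1)}
step 3: add edge 1-5 (w=2); MST = {0-2(w=2) 1-5(w=2) 5-6(w=1)}
step 4: add edge 4-8 (w=2); MST = {0-2(w=2) 1-5(w=2) 4-8(w=2) 5-6(w=1)}
step 5: add edge 3-6 (w=4); MST = {0-2(w=2) 1-5(w=2) 3-6(w=4) 4-8(w=2) 5-6(w=1)}
step 6: add edge 4-6 (w=5); MST = {0-2(w=2) 1-5(w=2) 3-6(w=4) 4-6(w=5) 4-8(w=2) 5-6(w=1)}
step 7: add edge 0-8 (w=10); MST = {0-2(w=2) 0-8(w=10) 1-5(w=2) 3-6(w=4) 4-6(w=5) 4-8(w=2) 5-6(w=1)}
step 8: add edge 1-7 (w=19); MST = {0-2(w=2) 0-8(w=10) 1-5(w=2) 1-7(w=19) 3-6(w=4) 4-6(w=5) 4-8(w=2) 5-6(w=1)}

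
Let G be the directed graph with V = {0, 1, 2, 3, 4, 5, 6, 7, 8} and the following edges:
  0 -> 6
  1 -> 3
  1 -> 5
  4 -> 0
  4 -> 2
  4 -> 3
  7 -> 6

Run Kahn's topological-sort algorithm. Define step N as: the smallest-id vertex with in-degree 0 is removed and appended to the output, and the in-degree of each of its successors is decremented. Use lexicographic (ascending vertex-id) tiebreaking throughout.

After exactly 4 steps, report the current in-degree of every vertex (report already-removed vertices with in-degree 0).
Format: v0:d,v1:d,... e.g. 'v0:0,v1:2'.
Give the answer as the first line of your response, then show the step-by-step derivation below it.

v0:0,v1:0,v2:0,v3:0,v4:0,v5:0,v6:1,v7:0,v8:0

step 1: output 1; order=[1]; indeg=(1,0,1,1,0,0,2,0,0)
step 2: output 4; order=[1,4]; indeg=(0,0,0,0,0,0,2,0,0)
step 3: output 0; order=[1,4,0]; indeg=(0,0,0,0,0,0,1,0,0)
step 4: output 2; order=[1,4,0,2]; indeg=(0,0,0,0,0,0,1,0,0)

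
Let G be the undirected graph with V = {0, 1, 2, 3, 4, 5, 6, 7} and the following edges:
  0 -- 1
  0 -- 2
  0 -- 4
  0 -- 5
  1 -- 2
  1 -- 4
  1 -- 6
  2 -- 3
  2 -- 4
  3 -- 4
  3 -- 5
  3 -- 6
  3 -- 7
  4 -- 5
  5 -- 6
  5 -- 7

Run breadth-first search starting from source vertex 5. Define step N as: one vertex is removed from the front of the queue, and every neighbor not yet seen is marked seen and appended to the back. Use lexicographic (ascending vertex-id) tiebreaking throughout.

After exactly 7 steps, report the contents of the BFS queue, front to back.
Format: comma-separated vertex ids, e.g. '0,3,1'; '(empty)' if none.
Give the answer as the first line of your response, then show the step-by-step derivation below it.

2

step 1: dequeue 5; queue=[0,3,4,6,7]; order=5
step 2: dequeue 0; queue=[3,4,6,7,1,2]; order=5,0
step 3: dequeue 3; queue=[4,6,7,1,2]; order=5,0,3
step 4: dequeue 4; queue=[6,7,1,2]; order=5,0,3,4
step 5: dequeue 6; queue=[7,1,2]; order=5,0,3,4,6
step 6: dequeue 7; queue=[1,2]; order=5,0,3,4,6,7
step 7: dequeue 1; queue=[2]; order=5,0,3,4,6,7,1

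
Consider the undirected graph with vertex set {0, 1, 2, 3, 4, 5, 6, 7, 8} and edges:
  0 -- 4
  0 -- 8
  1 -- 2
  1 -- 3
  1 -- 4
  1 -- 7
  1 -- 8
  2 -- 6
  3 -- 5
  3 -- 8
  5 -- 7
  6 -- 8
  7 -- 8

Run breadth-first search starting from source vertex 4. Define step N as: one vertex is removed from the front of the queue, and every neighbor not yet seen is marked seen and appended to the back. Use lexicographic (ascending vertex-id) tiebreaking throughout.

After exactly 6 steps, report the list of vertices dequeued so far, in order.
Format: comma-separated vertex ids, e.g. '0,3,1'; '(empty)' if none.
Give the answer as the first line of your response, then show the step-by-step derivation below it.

4,0,1,8,2,3

step 1: dequeue 4; queue=[0,1]; order=4
step 2: dequeue 0; queue=[1,8]; order=4,0
step 3: dequeue 1; queue=[8,2,3,7]; order=4,0,1
step 4: dequeue 8; queue=[2,3,7,6]; order=4,0,1,8
step 5: dequeue 2; queue=[3,7,6]; order=4,0,1,8,2
step 6: dequeue 3; queue=[7,6,5]; order=4,0,1,8,2,3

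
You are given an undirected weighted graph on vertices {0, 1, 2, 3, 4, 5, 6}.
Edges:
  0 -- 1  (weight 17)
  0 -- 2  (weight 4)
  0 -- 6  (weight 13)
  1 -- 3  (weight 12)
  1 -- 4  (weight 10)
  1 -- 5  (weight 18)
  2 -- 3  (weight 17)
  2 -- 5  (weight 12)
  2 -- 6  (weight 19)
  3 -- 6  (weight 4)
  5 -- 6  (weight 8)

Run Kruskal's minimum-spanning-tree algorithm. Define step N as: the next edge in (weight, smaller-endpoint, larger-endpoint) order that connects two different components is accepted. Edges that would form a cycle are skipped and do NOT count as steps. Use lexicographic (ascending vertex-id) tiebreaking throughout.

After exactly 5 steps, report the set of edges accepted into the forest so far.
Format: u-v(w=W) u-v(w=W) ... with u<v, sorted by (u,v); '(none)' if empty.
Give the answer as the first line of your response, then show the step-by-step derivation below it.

0-2(w=4) 1-3(w=12) 1-4(w=10) 3-6(w=4) 5-6(w=8)

step 1: add edge 0-2 (w=4); MST = {0-2(w=4)}
step 2: add edge 3-6 (w=4); MST = {0-2(w=4) 3-6(w=4)}
step 3: add edge 5-6 (w=8); MST = {0-2(w=4) 3-6(w=4) 5-6(w=8)}
step 4: add edge 1-4 (w=10); MST = {0-2(w=4) 1-4(w=10) 3-6(w=4) 5-6(w=8)}
step 5: add edge 1-3 (w=12); MST = {0-2(w=4) 1-3(w=12) 1-4(w=10) 3-6(w=4) 5-6(w=8)}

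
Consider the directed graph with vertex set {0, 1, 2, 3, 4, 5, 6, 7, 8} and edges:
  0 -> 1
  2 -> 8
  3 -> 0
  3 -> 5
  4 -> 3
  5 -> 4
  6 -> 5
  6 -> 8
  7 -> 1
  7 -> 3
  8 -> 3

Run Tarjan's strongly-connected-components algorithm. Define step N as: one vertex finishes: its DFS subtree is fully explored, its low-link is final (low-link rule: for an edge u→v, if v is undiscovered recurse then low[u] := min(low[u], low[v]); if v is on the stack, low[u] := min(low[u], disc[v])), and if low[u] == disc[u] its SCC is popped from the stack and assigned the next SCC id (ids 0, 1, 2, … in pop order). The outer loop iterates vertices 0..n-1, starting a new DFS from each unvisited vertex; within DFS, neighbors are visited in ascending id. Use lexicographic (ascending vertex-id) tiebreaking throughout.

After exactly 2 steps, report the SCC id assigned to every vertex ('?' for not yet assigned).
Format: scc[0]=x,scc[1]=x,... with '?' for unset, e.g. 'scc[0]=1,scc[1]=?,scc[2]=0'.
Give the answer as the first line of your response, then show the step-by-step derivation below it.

scc[0]=1,scc[1]=0,scc[2]=?,scc[3]=?,scc[4]=?,scc[5]=?,scc[6]=?,scc[7]=?,scc[8]=?

step 1: low=(low[0]=0,low[1]=1,low[2]=?,low[3]=?,low[4]=?,low[5]=?,low[6]=?,low[7]=?,low[8]=?); scc=(scc[0]=?,scc[1]=0,scc[2]=?,scc[3]=?,scc[4]=?,scc[5]=?,scc[6]=?,scc[7]=?,scc[8]=?)
step 2: low=(low[0]=0,low[1]=1,low[2]=?,low[3]=?,low[4]=?,low[5]=?,low[6]=?,low[7]=?,low[8]=?); scc=(scc[0]=1,scc[1]=0,scc[2]=?,scc[3]=?,scc[4]=?,scc[5]=?,scc[6]=?,scc[7]=?,scc[8]=?)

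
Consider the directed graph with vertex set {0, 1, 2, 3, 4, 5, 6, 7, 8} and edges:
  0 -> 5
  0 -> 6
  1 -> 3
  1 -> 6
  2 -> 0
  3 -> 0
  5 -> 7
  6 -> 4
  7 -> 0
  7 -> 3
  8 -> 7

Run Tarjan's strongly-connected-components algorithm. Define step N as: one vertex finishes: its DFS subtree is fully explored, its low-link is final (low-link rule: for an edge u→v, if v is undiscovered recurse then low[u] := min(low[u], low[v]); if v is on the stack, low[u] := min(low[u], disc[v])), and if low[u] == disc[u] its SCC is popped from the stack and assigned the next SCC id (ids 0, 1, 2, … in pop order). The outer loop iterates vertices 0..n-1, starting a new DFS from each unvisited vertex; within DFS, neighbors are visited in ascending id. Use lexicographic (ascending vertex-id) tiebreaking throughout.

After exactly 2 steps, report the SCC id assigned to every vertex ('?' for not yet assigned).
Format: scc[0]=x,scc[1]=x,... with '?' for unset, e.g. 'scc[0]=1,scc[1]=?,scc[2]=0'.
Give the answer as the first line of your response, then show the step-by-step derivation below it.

scc[0]=?,scc[1]=?,scc[2]=?,scc[3]=?,scc[4]=?,scc[5]=?,scc[6]=?,scc[7]=?,scc[8]=?

step 1: low=(low[0]=0,low[1]=?,low[2]=?,low[3]=0,low[4]=?,low[5]=1,low[6]=?,low[7]=0,low[8]=?); scc=(scc[0]=?,scc[1]=?,scc[2]=?,scc[3]=?,scc[4]=?,scc[5]=?,scc[6]=?,scc[7]=?,scc[8]=?)
step 2: low=(low[0]=0,low[1]=?,low[2]=?,low[3]=0,low[4]=?,low[5]=1,low[6]=?,low[7]=0,low[8]=?); scc=(scc[0]=?,scc[1]=?,scc[2]=?,scc[3]=?,scc[4]=?,scc[5]=?,scc[6]=?,scc[7]=?,scc[8]=?)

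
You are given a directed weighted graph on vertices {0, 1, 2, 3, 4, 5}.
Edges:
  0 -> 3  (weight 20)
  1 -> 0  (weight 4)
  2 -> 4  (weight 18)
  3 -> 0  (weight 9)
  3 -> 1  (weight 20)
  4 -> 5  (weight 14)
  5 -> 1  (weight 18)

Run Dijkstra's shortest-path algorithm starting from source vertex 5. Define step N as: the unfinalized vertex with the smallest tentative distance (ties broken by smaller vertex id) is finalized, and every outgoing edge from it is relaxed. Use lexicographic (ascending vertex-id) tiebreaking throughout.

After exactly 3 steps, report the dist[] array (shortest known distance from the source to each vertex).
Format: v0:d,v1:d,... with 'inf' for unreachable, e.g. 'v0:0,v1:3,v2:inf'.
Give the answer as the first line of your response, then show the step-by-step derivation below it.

v0:22,v1:18,v2:inf,v3:42,v4:inf,v5:0

step 1: dist = v0:inf,v1:18,v2:inf,v3:inf,v4:inf,v5:0
step 2: dist = v0:22,v1:18,v2:inf,v3:inf,v4:inf,v5:0
step 3: dist = v0:22,v1:18,v2:inf,v3:42,v4:inf,v5:0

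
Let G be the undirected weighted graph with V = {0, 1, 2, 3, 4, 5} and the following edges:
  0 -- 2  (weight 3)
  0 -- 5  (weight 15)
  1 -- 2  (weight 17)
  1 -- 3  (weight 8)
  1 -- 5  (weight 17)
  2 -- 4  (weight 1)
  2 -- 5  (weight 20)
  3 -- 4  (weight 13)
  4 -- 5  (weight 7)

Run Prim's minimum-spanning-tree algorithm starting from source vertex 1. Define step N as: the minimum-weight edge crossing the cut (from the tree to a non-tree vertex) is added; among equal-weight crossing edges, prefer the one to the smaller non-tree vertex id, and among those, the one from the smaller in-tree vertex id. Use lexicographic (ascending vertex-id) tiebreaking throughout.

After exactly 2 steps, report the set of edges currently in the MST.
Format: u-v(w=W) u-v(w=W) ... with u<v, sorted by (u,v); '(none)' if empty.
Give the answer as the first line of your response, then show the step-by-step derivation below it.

1-3(w=8) 3-4(w=13)

step 1: add edge 1-3 (w=8); MST = {1-3(w=8)}
step 2: add edge 3-4 (w=13); MST = {1-3(w=8) 3-4(w=13)}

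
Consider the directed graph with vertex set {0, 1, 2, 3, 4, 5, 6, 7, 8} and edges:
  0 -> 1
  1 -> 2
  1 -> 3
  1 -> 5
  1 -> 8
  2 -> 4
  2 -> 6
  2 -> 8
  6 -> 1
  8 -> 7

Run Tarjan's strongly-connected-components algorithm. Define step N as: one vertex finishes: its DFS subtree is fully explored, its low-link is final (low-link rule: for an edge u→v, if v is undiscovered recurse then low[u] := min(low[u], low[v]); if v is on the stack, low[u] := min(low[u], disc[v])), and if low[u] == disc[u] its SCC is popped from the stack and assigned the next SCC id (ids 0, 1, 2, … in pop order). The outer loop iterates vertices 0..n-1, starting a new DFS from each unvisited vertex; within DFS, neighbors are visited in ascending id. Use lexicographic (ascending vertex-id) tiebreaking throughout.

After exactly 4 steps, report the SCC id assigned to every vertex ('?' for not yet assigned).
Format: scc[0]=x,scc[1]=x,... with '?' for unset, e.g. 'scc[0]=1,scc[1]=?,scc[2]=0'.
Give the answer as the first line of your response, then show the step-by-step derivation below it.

scc[0]=?,scc[1]=?,scc[2]=?,scc[3]=?,scc[4]=0,scc[5]=?,scc[6]=?,scc[7]=1,scc[8]=2

step 1: low=(low[0]=0,low[1]=1,low[2]=2,low[3]=?,low[4]=3,low[5]=?,low[6]=?,low[7]=?,low[8]=?); scc=(scc[0]=?,scc[1]=?,scc[2]=?,scc[3]=?,scc[4]=0,scc[5]=?,scc[6]=?,scc[7]=?,scc[8]=?)
step 2: low=(low[0]=0,low[1]=1,low[2]=2,low[3]=?,low[4]=3,low[5]=?,low[6]=1,low[7]=?,low[8]=?); scc=(scc[0]=?,scc[1]=?,scc[2]=?,scc[3]=?,scc[4]=0,scc[5]=?,scc[6]=?,scc[7]=?,scc[8]=?)
step 3: low=(low[0]=0,low[1]=1,low[2]=1,low[3]=?,low[4]=3,low[5]=?,low[6]=1,low[7]=6,low[8]=5); scc=(scc[0]=?,scc[1]=?,scc[2]=?,scc[3]=?,scc[4]=0,scc[5]=?,scc[6]=?,scc[7]=1,scc[8]=?)
step 4: low=(low[0]=0,low[1]=1,low[2]=1,low[3]=?,low[4]=3,low[5]=?,low[6]=1,low[7]=6,low[8]=5); scc=(scc[0]=?,scc[1]=?,scc[2]=?,scc[3]=?,scc[4]=0,scc[5]=?,scc[6]=?,scc[7]=1,scc[8]=2)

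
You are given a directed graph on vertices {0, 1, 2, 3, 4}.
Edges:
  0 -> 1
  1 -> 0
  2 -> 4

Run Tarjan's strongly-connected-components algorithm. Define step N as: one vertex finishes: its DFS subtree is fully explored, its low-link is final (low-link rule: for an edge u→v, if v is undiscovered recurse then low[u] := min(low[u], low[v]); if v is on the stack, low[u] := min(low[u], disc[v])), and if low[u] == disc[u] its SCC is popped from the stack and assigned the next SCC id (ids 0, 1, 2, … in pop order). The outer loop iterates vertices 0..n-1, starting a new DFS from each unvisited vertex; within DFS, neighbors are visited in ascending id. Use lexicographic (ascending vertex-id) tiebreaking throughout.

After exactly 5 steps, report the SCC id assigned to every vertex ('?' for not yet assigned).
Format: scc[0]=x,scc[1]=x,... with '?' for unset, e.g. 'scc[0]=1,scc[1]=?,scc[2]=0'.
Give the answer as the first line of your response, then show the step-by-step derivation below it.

scc[0]=0,scc[1]=0,scc[2]=2,scc[3]=3,scc[4]=1

step 1: low=(low[0]=0,low[1]=0,low[2]=?,low[3]=?,low[4]=?); scc=(scc[0]=?,scc[1]=?,scc[2]=?,scc[3]=?,scc[4]=?)
step 2: low=(low[0]=0,low[1]=0,low[2]=?,low[3]=?,low[4]=?); scc=(scc[0]=0,scc[1]=0,scc[2]=?,scc[3]=?,scc[4]=?)
step 3: low=(low[0]=0,low[1]=0,low[2]=2,low[3]=?,low[4]=3); scc=(scc[0]=0,scc[1]=0,scc[2]=?,scc[3]=?,scc[4]=1)
step 4: low=(low[0]=0,low[1]=0,low[2]=2,low[3]=?,low[4]=3); scc=(scc[0]=0,scc[1]=0,scc[2]=2,scc[3]=?,scc[4]=1)
step 5: low=(low[0]=0,low[1]=0,low[2]=2,low[3]=4,low[4]=3); scc=(scc[0]=0,scc[1]=0,scc[2]=2,scc[3]=3,scc[4]=1)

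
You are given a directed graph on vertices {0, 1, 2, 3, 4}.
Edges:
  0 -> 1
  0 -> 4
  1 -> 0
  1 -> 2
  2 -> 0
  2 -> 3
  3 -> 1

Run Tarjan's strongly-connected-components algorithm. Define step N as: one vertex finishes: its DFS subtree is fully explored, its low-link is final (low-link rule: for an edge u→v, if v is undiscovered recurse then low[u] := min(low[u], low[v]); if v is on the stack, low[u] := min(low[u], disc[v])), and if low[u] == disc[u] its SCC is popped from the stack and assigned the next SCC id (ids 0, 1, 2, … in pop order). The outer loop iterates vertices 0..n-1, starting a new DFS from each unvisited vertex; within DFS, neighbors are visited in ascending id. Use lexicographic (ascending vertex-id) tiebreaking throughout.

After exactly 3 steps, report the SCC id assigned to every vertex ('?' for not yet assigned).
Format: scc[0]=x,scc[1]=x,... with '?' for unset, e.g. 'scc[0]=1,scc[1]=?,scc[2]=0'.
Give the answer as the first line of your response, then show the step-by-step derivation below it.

scc[0]=?,scc[1]=?,scc[2]=?,scc[3]=?,scc[4]=?

step 1: low=(low[0]=0,low[1]=0,low[2]=0,low[3]=1,low[4]=?); scc=(scc[0]=?,scc[1]=?,scc[2]=?,scc[3]=?,scc[4]=?)
step 2: low=(low[0]=0,low[1]=0,low[2]=0,low[3]=1,low[4]=?); scc=(scc[0]=?,scc[1]=?,scc[2]=?,scc[3]=?,scc[4]=?)
step 3: low=(low[0]=0,low[1]=0,low[2]=0,low[3]=1,low[4]=?); scc=(scc[0]=?,scc[1]=?,scc[2]=?,scc[3]=?,scc[4]=?)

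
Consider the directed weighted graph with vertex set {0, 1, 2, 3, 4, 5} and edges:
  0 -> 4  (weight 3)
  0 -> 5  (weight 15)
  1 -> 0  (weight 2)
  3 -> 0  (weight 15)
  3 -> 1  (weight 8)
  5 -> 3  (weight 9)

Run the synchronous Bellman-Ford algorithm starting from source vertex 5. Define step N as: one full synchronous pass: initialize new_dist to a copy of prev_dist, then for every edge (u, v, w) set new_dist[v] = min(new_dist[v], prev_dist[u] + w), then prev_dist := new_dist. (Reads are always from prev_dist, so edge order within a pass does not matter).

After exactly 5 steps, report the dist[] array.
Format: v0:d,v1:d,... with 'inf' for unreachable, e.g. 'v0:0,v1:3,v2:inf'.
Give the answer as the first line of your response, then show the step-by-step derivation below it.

v0:19,v1:17,v2:inf,v3:9,v4:22,v5:0

step 1: dist = v0:inf,v1:inf,v2:inf,v3:9,v4:inf,v5:0
step 2: dist = v0:24,v1:17,v2:inf,v3:9,v4:inf,v5:0
step 3: dist = v0:19,v1:17,v2:inf,v3:9,v4:27,v5:0
step 4: dist = v0:19,v1:17,v2:inf,v3:9,v4:22,v5:0
step 5: dist = v0:19,v1:17,v2:inf,v3:9,v4:22,v5:0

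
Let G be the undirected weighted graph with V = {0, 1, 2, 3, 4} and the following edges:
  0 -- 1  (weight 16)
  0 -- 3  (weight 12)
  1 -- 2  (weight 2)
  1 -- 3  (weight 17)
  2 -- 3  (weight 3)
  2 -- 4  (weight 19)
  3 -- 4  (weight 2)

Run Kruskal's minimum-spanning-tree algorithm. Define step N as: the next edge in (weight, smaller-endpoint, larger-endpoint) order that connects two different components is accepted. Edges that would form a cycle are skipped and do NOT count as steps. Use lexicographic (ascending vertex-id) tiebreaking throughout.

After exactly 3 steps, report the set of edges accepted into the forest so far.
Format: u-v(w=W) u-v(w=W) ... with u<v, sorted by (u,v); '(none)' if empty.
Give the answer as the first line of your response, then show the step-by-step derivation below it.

1-2(w=2) 2-3(w=3) 3-4(w=2)

step 1: add edge 1-2 (w=2); MST = {1-2(w=2)}
step 2: add edge 3-4 (w=2); MST = {1-2(w=2) 3-4(w=2)}
step 3: add edge 2-3 (w=3); MST = {1-2(w=2) 2-3(w=3) 3-4(w=2)}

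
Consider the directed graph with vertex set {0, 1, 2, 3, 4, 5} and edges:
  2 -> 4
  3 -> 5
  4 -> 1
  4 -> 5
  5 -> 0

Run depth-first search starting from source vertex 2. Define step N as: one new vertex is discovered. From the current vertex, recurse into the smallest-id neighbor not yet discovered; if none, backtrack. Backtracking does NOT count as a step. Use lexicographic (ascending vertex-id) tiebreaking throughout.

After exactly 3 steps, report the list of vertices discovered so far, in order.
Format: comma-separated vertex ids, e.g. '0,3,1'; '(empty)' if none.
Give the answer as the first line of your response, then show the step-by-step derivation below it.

2,4,1

step 1: discover 2; path=2; order=2
step 2: discover 4; path=2>4; order=2,4
step 3: discover 1; path=2>4>1; order=2,4,1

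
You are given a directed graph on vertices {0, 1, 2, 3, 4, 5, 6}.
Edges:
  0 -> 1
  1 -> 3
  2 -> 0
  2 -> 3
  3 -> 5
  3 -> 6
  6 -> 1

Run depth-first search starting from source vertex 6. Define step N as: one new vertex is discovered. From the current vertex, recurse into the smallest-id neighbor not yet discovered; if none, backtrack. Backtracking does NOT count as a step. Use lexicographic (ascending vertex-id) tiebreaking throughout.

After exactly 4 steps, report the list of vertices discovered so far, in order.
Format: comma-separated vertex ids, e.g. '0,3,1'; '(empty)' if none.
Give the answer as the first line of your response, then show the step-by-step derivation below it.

6,1,3,5

step 1: discover 6; path=6; order=6
step 2: discover 1; path=6>1; order=6,1
step 3: discover 3; path=6>1>3; order=6,1,3
step 4: discover 5; path=6>1>3>5; order=6,1,3,5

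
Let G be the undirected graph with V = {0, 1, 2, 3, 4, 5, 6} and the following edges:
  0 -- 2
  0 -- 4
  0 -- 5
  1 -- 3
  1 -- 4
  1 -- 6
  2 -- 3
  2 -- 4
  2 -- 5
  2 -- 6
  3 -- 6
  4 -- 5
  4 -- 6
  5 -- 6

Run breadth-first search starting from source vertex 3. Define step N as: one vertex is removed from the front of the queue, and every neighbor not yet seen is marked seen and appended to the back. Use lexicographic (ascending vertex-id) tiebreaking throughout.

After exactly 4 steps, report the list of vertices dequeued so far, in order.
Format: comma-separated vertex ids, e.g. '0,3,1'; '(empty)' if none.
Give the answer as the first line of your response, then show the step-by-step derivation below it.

3,1,2,6

step 1: dequeue 3; queue=[1,2,6]; order=3
step 2: dequeue 1; queue=[2,6,4]; order=3,1
step 3: dequeue 2; queue=[6,4,0,5]; order=3,1,2
step 4: dequeue 6; queue=[4,0,5]; order=3,1,2,6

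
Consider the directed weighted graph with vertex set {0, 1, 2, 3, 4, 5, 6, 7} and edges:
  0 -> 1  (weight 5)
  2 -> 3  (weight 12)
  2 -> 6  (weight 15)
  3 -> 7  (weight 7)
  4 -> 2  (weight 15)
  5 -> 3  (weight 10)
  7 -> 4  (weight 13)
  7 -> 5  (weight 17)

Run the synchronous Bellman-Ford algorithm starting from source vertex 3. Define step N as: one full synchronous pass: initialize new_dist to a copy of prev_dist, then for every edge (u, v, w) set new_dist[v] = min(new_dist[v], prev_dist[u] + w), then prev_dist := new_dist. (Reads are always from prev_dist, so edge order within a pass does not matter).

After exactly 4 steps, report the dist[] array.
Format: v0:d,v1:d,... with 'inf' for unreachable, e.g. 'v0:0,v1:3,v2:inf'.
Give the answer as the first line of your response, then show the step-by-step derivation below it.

v0:inf,v1:inf,v2:35,v3:0,v4:20,v5:24,v6:50,v7:7

step 1: dist = v0:inf,v1:inf,v2:inf,v3:0,v4:inf,v5:inf,v6:inf,v7:7
step 2: dist = v0:inf,v1:inf,v2:inf,v3:0,v4:20,v5:24,v6:inf,v7:7
step 3: dist = v0:inf,v1:inf,v2:35,v3:0,v4:20,v5:24,v6:inf,v7:7
step 4: dist = v0:inf,v1:inf,v2:35,v3:0,v4:20,v5:24,v6:50,v7:7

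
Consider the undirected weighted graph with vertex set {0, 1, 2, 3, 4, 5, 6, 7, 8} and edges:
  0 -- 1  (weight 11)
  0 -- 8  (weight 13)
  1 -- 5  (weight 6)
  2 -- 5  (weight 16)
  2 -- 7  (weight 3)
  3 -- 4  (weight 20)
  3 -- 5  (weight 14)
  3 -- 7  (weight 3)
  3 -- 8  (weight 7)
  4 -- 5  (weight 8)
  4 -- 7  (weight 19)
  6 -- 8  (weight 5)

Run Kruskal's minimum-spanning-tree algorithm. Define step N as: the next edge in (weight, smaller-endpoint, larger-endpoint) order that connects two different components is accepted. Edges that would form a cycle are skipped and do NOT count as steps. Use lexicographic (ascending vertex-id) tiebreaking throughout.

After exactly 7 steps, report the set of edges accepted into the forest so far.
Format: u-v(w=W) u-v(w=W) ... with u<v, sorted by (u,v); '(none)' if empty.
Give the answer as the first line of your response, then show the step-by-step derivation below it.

0-1(w=11) 1-5(w=6) 2-7(w=3) 3-7(w=3) 3-8(w=7) 4-5(w=8) 6-8(w=5)

step 1: add edge 2-7 (w=3); MST = {2-7(w=3)}
step 2: add edge 3-7 (w=3); MST = {2-7(w=3) 3-7(w=3)}
step 3: add edge 6-8 (w=5); MST = {2-7(w=3) 3-7(w=3) 6-8(w=5)}
step 4: add edge 1-5 (w=6); MST = {1-5(w=6) 2-7(w=3) 3-7(w=3) 6-8(w=5)}
step 5: add edge 3-8 (w=7); MST = {1-5(w=6) 2-7(w=3) 3-7(w=3) 3-8(w=7) 6-8(w=5)}
step 6: add edge 4-5 (w=8); MST = {1-5(w=6) 2-7(w=3) 3-7(w=3) 3-8(w=7) 4-5(w=8) 6-8(w=5)}
step 7: add edge 0-1 (w=11); MST = {0-1(w=11) 1-5(w=6) 2-7(w=3) 3-7(w=3) 3-8(w=7) 4-5(w=8) 6-8(w=5)}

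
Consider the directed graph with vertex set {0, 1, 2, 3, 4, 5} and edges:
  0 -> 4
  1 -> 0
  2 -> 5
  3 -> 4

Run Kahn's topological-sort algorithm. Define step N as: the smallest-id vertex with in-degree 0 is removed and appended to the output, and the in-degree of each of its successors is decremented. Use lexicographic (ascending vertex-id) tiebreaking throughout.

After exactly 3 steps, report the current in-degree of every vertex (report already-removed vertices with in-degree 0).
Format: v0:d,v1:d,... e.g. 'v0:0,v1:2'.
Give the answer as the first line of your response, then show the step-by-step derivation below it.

v0:0,v1:0,v2:0,v3:0,v4:1,v5:0

step 1: output 1; order=[1]; indeg=(0,0,0,0,2,1)
step 2: output 0; order=[1,0]; indeg=(0,0,0,0,1,1)
step 3: output 2; order=[1,0,2]; indeg=(0,0,0,0,1,0)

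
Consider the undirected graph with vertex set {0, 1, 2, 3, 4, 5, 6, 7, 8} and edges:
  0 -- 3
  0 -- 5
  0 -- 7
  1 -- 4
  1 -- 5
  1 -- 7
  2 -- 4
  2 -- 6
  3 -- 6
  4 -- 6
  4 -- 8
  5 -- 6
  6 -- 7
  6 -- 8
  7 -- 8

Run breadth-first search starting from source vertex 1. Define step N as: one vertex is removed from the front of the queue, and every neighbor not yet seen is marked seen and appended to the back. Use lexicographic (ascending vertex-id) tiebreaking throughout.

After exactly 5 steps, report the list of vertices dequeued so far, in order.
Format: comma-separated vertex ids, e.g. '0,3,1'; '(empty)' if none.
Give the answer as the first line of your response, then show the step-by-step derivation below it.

1,4,5,7,2

step 1: dequeue 1; queue=[4,5,7]; order=1
step 2: dequeue 4; queue=[5,7,2,6,8]; order=1,4
step 3: dequeue 5; queue=[7,2,6,8,0]; order=1,4,5
step 4: dequeue 7; queue=[2,6,8,0]; order=1,4,5,7
step 5: dequeue 2; queue=[6,8,0]; order=1,4,5,7,2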